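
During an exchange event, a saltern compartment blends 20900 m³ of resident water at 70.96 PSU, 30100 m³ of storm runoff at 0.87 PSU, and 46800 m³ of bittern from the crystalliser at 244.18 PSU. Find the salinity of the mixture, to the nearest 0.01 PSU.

132.28 PSU

Weighted by volume,
salt = 20,900×70.96 + 30,100×0.87 + 46,800×244.18 = 1,483,064 + 26,187 + 11,427,624 = 12,936,875
volume = 20,900 + 30,100 + 46,800 = 97,800 m³
S = 12,936,875 / 97,800 = 132.2789 PSU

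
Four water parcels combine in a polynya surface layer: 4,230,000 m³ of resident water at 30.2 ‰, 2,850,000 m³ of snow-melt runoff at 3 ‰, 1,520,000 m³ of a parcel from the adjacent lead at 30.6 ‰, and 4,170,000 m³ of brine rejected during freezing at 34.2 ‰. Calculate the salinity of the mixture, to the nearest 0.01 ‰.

By conservation of dissolved salt,
salt = 4,230,000×30.2 + 2,850,000×3 + 1,520,000×30.6 + 4,170,000×34.2 = 127,746,000 + 8,550,000 + 46,512,000 + 142,614,000 = 325,422,000
volume = 4,230,000 + 2,850,000 + 1,520,000 + 4,170,000 = 12,770,000 m³
S = 325,422,000 / 12,770,000 = 25.4833 ‰

25.48 ‰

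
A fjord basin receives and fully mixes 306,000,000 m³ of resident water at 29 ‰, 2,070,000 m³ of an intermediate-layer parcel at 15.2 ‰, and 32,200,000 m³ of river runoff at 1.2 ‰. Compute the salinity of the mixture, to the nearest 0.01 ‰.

26.29 ‰

Weighted by volume,
salt = 306,000,000×29 + 2,070,000×15.2 + 32,200,000×1.2 = 8,874,000,000 + 31,464,000 + 38,640,000 = 8,944,104,000
volume = 306,000,000 + 2,070,000 + 32,200,000 = 340,270,000 m³
S = 8,944,104,000 / 340,270,000 = 26.2853 ‰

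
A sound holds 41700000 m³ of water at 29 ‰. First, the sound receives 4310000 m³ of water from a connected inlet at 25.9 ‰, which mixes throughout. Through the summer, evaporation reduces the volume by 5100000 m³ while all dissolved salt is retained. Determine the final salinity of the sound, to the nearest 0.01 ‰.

After mixing: salt = 41,700,000×29 + 4,310,000×25.9 = 1,320,929,000; volume = 46,010,000 m³
After evaporation: salt unchanged = 1,320,929,000; volume = 46,010,000 − 5,100,000 = 40,910,000 m³
S = 1,320,929,000 / 40,910,000 = 32.2887 ‰

32.29 ‰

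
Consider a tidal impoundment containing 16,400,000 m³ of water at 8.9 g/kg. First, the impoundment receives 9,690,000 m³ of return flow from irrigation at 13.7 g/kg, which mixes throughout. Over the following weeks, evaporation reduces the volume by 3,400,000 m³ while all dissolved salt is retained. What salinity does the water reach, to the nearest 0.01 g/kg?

12.28 g/kg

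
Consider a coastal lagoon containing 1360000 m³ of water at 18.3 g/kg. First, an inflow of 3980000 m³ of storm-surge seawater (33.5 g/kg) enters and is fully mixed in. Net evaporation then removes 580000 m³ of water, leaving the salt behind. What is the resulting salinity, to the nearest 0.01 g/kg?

After mixing: salt = 1,360,000×18.3 + 3,980,000×33.5 = 158,218,000; volume = 5,340,000 m³
After evaporation: salt unchanged = 158,218,000; volume = 5,340,000 − 580,000 = 4,760,000 m³
S = 158,218,000 / 4,760,000 = 33.2391 g/kg

33.24 g/kg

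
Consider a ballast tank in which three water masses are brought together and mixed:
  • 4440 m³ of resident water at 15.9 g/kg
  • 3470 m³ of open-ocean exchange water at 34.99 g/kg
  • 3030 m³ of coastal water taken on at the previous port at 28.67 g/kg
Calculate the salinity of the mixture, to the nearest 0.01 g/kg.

Total salt / total volume:
salt = 4,440×15.9 + 3,470×34.99 + 3,030×28.67 = 70,596 + 121,415.3 + 86,870.1 = 278,881.4
volume = 4,440 + 3,470 + 3,030 = 10,940 m³
S = 278,881.4 / 10,940 = 25.4919 g/kg

25.49 g/kg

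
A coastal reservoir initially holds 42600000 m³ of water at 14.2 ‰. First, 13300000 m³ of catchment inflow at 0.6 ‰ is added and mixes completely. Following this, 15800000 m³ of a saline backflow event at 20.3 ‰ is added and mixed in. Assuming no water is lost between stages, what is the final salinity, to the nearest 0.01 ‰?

By conservation of dissolved salt,
Initial salt = 42,600,000×14.2 = 604,920,000
After stage 1: salt = 604,920,000 + 13,300,000×0.6 = 612,900,000; volume = 55,900,000 m³; S = 10.964 ‰
After stage 2: salt = 612,900,000 + 15,800,000×20.3 = 933,640,000; volume = 71,700,000 m³
S = 933,640,000 / 71,700,000 = 13.0215 ‰

13.02 ‰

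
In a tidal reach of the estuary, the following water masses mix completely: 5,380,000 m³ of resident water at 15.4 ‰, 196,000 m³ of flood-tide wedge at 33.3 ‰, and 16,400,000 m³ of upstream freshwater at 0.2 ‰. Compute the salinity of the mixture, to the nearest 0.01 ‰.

4.22 ‰

Conserving salt mass:
salt = 5,380,000×15.4 + 196,000×33.3 + 16,400,000×0.2 = 82,852,000 + 6,526,800 + 3,280,000 = 92,658,800
volume = 5,380,000 + 196,000 + 16,400,000 = 21,976,000 m³
S = 92,658,800 / 21,976,000 = 4.2164 ‰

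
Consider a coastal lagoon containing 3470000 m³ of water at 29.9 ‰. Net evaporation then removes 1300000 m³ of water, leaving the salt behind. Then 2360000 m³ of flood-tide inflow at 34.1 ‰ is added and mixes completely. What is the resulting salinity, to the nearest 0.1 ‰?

After evaporation: salt = 3,470,000×29.9 = 103,753,000; volume = 3,470,000 − 1,300,000 = 2,170,000 m³
After mixing: salt = 103,753,000 + 2,360,000×34.1 = 184,229,000; volume = 2,170,000 + 2,360,000 = 4,530,000 m³
S = 184,229,000 / 4,530,000 = 40.6687 ‰

40.7 ‰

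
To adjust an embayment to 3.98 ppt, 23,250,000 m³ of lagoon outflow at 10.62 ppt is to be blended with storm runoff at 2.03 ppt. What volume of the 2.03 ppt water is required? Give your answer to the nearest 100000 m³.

Salt balance: 23,250,000×10.62 + V×2.03 = (23,250,000+V)×3.98
246,915,000 + 2.03V = 92,535,000 + 3.98V
154,380,000 = 1.95V
V = 79,169,230.77 m³

79200000 m³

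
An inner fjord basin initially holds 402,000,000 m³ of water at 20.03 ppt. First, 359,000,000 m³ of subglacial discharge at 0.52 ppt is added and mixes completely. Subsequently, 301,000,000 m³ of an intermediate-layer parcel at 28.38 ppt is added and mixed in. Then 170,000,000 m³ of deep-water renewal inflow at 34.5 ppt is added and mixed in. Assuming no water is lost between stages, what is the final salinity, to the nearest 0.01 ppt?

Weighted by volume,
Initial salt = 402,000,000×20.03 = 8,052,060,000
After stage 1: salt = 8,052,060,000 + 359,000,000×0.52 = 8,238,740,000; volume = 761,000,000 m³; S = 10.826 ppt
After stage 2: salt = 8,238,740,000 + 301,000,000×28.38 = 16,781,120,000; volume = 1,062,000,000 m³; S = 15.801 ppt
After stage 3: salt = 16,781,120,000 + 170,000,000×34.5 = 22,646,120,000; volume = 1,232,000,000 m³
S = 22,646,120,000 / 1,232,000,000 = 18.3816 ppt

18.38 ppt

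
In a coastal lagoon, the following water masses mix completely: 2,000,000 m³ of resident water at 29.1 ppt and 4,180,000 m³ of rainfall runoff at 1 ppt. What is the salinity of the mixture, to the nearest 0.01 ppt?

Weighted by volume,
salt = 2,000,000×29.1 + 4,180,000×1 = 58,200,000 + 4,180,000 = 62,380,000
volume = 2,000,000 + 4,180,000 = 6,180,000 m³
S = 62,380,000 / 6,180,000 = 10.0939 ppt

10.09 ppt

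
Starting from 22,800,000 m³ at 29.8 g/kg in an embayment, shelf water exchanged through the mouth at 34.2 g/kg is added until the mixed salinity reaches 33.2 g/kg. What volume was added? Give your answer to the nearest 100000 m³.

Salt balance: 22,800,000×29.8 + V×34.2 = (22,800,000+V)×33.2
679,440,000 + 34.2V = 756,960,000 + 33.2V
77,520,000 = 1V
V = 77,520,000 m³

77500000 m³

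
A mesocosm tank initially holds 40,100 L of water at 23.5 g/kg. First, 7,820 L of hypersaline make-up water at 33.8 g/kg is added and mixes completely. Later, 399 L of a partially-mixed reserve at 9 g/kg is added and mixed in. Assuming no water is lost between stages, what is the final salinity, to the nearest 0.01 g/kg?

By conservation of dissolved salt,
Initial salt = 40,100×23.5 = 942,350
After stage 1: salt = 942,350 + 7,820×33.8 = 1,206,666; volume = 47,920 L; S = 25.181 g/kg
After stage 2: salt = 1,206,666 + 399×9 = 1,210,257; volume = 48,319 L
S = 1,210,257 / 48,319 = 25.0472 g/kg

25.05 g/kg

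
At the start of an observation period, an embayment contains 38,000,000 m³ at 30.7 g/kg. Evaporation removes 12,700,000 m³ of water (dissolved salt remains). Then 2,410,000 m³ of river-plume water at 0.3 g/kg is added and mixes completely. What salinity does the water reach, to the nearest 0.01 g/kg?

42.13 g/kg

After evaporation: salt = 38,000,000×30.7 = 1,166,600,000; volume = 38,000,000 − 12,700,000 = 25,300,000 m³
After mixing: salt = 1,166,600,000 + 2,410,000×0.3 = 1,167,323,000; volume = 25,300,000 + 2,410,000 = 27,710,000 m³
S = 1,167,323,000 / 27,710,000 = 42.1264 g/kg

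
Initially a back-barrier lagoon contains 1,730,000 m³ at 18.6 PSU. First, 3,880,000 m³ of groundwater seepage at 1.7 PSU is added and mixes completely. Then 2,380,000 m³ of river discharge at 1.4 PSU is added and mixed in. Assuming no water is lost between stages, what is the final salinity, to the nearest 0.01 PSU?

5.27 PSU

Weighted by volume,
Initial salt = 1,730,000×18.6 = 32,178,000
After stage 1: salt = 32,178,000 + 3,880,000×1.7 = 38,774,000; volume = 5,610,000 m³; S = 6.912 PSU
After stage 2: salt = 38,774,000 + 2,380,000×1.4 = 42,106,000; volume = 7,990,000 m³
S = 42,106,000 / 7,990,000 = 5.2698 PSU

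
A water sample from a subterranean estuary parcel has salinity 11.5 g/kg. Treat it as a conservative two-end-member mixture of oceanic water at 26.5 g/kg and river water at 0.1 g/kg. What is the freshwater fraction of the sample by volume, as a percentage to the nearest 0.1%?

56.8%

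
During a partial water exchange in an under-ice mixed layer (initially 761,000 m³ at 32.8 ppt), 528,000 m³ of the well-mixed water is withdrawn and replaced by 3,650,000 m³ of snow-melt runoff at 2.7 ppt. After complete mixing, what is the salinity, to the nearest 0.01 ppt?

4.51 ppt

Remaining after removal: 233,000 m³ at 32.8 ppt (salt = 7,642,400)
After addition: salt = 7,642,400 + 3,650,000×2.7 = 17,497,400; volume = 3,883,000 m³
S = 17,497,400 / 3,883,000 = 4.5062 ppt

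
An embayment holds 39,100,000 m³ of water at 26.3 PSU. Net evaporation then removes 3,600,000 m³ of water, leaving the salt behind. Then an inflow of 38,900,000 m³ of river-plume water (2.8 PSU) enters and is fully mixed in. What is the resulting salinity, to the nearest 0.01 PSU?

15.29 PSU

After evaporation: salt = 39,100,000×26.3 = 1,028,330,000; volume = 39,100,000 − 3,600,000 = 35,500,000 m³
After mixing: salt = 1,028,330,000 + 38,900,000×2.8 = 1,137,250,000; volume = 35,500,000 + 38,900,000 = 74,400,000 m³
S = 1,137,250,000 / 74,400,000 = 15.2856 PSU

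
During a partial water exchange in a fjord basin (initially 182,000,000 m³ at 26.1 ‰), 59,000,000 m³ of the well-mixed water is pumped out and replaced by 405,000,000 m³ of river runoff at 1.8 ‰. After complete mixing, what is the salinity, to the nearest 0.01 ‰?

Remaining after removal: 123,000,000 m³ at 26.1 ‰ (salt = 3,210,300,000)
After addition: salt = 3,210,300,000 + 405,000,000×1.8 = 3,939,300,000; volume = 528,000,000 m³
S = 3,939,300,000 / 528,000,000 = 7.4608 ‰

7.46 ‰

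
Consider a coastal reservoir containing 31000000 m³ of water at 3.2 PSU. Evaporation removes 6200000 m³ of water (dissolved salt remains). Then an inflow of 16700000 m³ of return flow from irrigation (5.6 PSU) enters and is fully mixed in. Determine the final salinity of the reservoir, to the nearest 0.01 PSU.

4.64 PSU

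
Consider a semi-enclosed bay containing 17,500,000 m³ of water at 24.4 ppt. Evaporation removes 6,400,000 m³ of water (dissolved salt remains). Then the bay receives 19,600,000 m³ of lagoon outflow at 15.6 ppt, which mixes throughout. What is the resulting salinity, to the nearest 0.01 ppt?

After evaporation: salt = 17,500,000×24.4 = 427,000,000; volume = 17,500,000 − 6,400,000 = 11,100,000 m³
After mixing: salt = 427,000,000 + 19,600,000×15.6 = 732,760,000; volume = 11,100,000 + 19,600,000 = 30,700,000 m³
S = 732,760,000 / 30,700,000 = 23.8684 ppt

23.87 ppt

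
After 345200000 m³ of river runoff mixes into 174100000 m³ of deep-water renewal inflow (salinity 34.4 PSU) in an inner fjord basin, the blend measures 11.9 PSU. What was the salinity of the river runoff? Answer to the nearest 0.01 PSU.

0.55 PSU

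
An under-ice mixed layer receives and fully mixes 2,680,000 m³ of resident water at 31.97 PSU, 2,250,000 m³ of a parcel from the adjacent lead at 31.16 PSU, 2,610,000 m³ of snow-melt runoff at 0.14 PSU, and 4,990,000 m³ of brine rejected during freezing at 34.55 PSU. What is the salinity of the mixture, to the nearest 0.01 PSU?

26.22 PSU

Weighted by volume,
salt = 2,680,000×31.97 + 2,250,000×31.16 + 2,610,000×0.14 + 4,990,000×34.55 = 85,679,600 + 70,110,000 + 365,400 + 172,404,500 = 328,559,500
volume = 2,680,000 + 2,250,000 + 2,610,000 + 4,990,000 = 12,530,000 m³
S = 328,559,500 / 12,530,000 = 26.2218 PSU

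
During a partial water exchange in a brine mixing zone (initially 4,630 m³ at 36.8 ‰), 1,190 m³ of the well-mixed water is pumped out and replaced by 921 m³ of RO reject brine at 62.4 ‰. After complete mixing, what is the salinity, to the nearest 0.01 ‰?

Remaining after removal: 3,440 m³ at 36.8 ‰ (salt = 126,592)
After addition: salt = 126,592 + 921×62.4 = 184,062.4; volume = 4,361 m³
S = 184,062.4 / 4,361 = 42.2065 ‰

42.21 ‰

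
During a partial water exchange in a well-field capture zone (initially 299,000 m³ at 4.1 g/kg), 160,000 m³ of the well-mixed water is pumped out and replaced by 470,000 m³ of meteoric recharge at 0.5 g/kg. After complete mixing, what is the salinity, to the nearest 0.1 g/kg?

Remaining after removal: 139,000 m³ at 4.1 g/kg (salt = 569,900)
After addition: salt = 569,900 + 470,000×0.5 = 804,900; volume = 609,000 m³
S = 804,900 / 609,000 = 1.3217 g/kg

1.3 g/kg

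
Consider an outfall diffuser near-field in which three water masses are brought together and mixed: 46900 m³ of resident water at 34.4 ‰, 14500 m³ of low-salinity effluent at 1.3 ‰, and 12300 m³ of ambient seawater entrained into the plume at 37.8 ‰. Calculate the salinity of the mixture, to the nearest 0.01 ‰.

28.46 ‰

Mass of salt is conserved:
salt = 46,900×34.4 + 14,500×1.3 + 12,300×37.8 = 1,613,360 + 18,850 + 464,940 = 2,097,150
volume = 46,900 + 14,500 + 12,300 = 73,700 m³
S = 2,097,150 / 73,700 = 28.4552 ‰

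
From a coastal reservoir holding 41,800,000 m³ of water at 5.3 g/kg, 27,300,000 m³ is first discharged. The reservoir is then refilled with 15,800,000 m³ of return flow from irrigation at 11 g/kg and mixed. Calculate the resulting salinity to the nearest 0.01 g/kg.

8.27 g/kg

Remaining after removal: 14,500,000 m³ at 5.3 g/kg (salt = 76,850,000)
After addition: salt = 76,850,000 + 15,800,000×11 = 250,650,000; volume = 30,300,000 m³
S = 250,650,000 / 30,300,000 = 8.2723 g/kg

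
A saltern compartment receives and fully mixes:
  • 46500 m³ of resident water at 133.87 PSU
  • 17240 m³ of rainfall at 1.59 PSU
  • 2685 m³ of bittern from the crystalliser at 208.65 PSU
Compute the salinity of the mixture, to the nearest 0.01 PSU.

102.56 PSU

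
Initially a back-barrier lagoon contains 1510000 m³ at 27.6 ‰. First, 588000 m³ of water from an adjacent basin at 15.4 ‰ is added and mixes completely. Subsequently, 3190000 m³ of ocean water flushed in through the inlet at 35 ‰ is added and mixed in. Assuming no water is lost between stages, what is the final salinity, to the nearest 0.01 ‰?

Total salt / total volume:
Initial salt = 1,510,000×27.6 = 41,676,000
After stage 1: salt = 41,676,000 + 588,000×15.4 = 50,731,200; volume = 2,098,000 m³; S = 24.181 ‰
After stage 2: salt = 50,731,200 + 3,190,000×35 = 162,381,200; volume = 5,288,000 m³
S = 162,381,200 / 5,288,000 = 30.7075 ‰

30.71 ‰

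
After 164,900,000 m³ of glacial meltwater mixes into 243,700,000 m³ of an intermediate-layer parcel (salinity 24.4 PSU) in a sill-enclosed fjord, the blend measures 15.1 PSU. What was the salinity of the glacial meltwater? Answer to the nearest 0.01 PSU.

Salt balance: 243,700,000×24.4 + 164,900,000×S = 408,600,000×15.1
5,946,280,000 + 164,900,000·S = 6,169,860,000
S = (6,169,860,000 − 5,946,280,000) / 164,900,000 = 1.3559 PSU

1.36 PSU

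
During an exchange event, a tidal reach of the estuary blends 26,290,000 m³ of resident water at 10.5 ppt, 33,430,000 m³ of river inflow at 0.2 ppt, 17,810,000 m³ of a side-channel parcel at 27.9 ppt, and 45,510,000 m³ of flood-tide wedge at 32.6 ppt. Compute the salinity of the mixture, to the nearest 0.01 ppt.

18.39 ppt

Weighted by volume,
salt = 26,290,000×10.5 + 33,430,000×0.2 + 17,810,000×27.9 + 45,510,000×32.6 = 276,045,000 + 6,686,000 + 496,899,000 + 1,483,626,000 = 2,263,256,000
volume = 26,290,000 + 33,430,000 + 17,810,000 + 45,510,000 = 123,040,000 m³
S = 2,263,256,000 / 123,040,000 = 18.3945 ppt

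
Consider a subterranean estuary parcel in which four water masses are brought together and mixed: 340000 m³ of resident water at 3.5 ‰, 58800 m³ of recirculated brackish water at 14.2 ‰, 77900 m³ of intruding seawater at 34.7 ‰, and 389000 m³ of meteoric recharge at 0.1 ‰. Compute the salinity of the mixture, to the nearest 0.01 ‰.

5.51 ‰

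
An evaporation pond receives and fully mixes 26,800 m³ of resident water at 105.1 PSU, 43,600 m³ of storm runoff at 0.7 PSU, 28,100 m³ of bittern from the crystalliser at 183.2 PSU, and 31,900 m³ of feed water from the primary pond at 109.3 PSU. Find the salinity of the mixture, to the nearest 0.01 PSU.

88.05 PSU

Total salt / total volume:
salt = 26,800×105.1 + 43,600×0.7 + 28,100×183.2 + 31,900×109.3 = 2,816,680 + 30,520 + 5,147,920 + 3,486,670 = 11,481,790
volume = 26,800 + 43,600 + 28,100 + 31,900 = 130,400 m³
S = 11,481,790 / 130,400 = 88.0505 PSU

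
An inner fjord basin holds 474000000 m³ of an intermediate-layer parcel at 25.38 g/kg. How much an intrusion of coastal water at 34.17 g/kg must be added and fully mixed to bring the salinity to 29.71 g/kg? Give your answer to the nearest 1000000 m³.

Salt balance: 474,000,000×25.38 + V×34.17 = (474,000,000+V)×29.71
12,030,120,000 + 34.17V = 14,082,540,000 + 29.71V
2,052,420,000 = 4.46V
V = 460,183,856.5 m³

460000000 m³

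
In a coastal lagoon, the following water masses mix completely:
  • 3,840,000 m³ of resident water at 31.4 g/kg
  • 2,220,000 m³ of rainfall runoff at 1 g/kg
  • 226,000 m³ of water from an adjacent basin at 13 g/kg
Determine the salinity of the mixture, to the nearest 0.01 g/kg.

20.00 g/kg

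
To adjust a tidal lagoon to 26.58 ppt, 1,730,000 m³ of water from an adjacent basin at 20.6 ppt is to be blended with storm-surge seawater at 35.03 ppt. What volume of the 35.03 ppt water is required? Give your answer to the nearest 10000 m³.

1220000 m³

Salt balance: 1,730,000×20.6 + V×35.03 = (1,730,000+V)×26.58
35,638,000 + 35.03V = 45,983,400 + 26.58V
10,345,400 = 8.45V
V = 1,224,307.69 m³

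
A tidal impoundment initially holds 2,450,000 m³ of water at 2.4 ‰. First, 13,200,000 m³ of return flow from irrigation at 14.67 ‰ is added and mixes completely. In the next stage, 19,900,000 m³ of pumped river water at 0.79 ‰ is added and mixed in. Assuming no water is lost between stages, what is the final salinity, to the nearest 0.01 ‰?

Total salt / total volume:
Initial salt = 2,450,000×2.4 = 5,880,000
After stage 1: salt = 5,880,000 + 13,200,000×14.67 = 199,524,000; volume = 15,650,000 m³; S = 12.749 ‰
After stage 2: salt = 199,524,000 + 19,900,000×0.79 = 215,245,000; volume = 35,550,000 m³
S = 215,245,000 / 35,550,000 = 6.0547 ‰

6.05 ‰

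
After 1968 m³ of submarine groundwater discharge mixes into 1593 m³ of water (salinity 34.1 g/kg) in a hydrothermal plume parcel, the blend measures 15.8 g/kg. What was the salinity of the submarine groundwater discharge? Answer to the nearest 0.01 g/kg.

Salt balance: 1,593×34.1 + 1,968×S = 3,561×15.8
54,321.3 + 1,968·S = 56,263.8
S = (56,263.8 − 54,321.3) / 1,968 = 0.987 g/kg

0.99 g/kg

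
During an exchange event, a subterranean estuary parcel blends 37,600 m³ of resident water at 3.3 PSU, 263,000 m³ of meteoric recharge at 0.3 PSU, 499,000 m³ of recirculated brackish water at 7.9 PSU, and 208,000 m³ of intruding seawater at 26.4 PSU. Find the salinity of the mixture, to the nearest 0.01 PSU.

Weighted by volume,
salt = 37,600×3.3 + 263,000×0.3 + 499,000×7.9 + 208,000×26.4 = 124,080 + 78,900 + 3,942,100 + 5,491,200 = 9,636,280
volume = 37,600 + 263,000 + 499,000 + 208,000 = 1,007,600 m³
S = 9,636,280 / 1,007,600 = 9.5636 PSU

9.56 PSU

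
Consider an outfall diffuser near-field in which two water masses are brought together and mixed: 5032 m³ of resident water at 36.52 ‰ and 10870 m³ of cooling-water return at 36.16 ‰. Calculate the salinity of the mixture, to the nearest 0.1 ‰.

36.3 ‰

Weighted by volume,
salt = 5,032×36.52 + 10,870×36.16 = 183,768.64 + 393,059.2 = 576,827.84
volume = 5,032 + 10,870 = 15,902 m³
S = 576,827.84 / 15,902 = 36.274 ‰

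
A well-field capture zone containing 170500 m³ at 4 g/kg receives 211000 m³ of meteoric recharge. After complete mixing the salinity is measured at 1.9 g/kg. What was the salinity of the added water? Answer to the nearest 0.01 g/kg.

0.20 g/kg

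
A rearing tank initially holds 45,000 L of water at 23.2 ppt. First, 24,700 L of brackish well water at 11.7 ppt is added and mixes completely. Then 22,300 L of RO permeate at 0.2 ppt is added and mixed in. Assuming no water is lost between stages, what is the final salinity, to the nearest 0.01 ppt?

Mass of salt is conserved:
Initial salt = 45,000×23.2 = 1,044,000
After stage 1: salt = 1,044,000 + 24,700×11.7 = 1,332,990; volume = 69,700 L; S = 19.125 ppt
After stage 2: salt = 1,332,990 + 22,300×0.2 = 1,337,450; volume = 92,000 L
S = 1,337,450 / 92,000 = 14.5375 ppt

14.54 ppt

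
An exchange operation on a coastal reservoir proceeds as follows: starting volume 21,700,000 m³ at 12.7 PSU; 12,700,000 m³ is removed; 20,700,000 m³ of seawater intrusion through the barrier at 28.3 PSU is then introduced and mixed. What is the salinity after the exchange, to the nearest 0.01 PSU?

Remaining after removal: 9,000,000 m³ at 12.7 PSU (salt = 114,300,000)
After addition: salt = 114,300,000 + 20,700,000×28.3 = 700,110,000; volume = 29,700,000 m³
S = 700,110,000 / 29,700,000 = 23.5727 PSU

23.57 PSU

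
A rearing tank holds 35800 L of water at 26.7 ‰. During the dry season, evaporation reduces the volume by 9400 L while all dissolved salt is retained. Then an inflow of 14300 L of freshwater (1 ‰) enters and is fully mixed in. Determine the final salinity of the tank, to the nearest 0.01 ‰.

After evaporation: salt = 35,800×26.7 = 955,860; volume = 35,800 − 9,400 = 26,400 L
After mixing: salt = 955,860 + 14,300×1 = 970,160; volume = 26,400 + 14,300 = 40,700 L
S = 970,160 / 40,700 = 23.8369 ‰

23.84 ‰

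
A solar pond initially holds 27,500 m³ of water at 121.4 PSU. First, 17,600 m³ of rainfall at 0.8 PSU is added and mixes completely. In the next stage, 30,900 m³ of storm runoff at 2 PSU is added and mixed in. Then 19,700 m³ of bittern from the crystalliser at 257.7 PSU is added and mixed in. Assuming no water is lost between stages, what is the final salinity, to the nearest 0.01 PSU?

Conserving salt mass:
Initial salt = 27,500×121.4 = 3,338,500
After stage 1: salt = 3,338,500 + 17,600×0.8 = 3,352,580; volume = 45,100 m³; S = 74.337 PSU
After stage 2: salt = 3,352,580 + 30,900×2 = 3,414,380; volume = 76,000 m³; S = 44.926 PSU
After stage 3: salt = 3,414,380 + 19,700×257.7 = 8,491,070; volume = 95,700 m³
S = 8,491,070 / 95,700 = 88.7259 PSU

88.73 PSU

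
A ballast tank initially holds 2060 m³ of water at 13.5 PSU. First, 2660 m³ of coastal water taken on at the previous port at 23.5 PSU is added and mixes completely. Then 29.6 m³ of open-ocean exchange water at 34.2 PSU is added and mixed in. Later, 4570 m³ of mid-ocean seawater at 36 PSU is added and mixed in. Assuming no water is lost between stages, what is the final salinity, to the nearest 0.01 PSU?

Salt balance:
Initial salt = 2,060×13.5 = 27,810
After stage 1: salt = 27,810 + 2,660×23.5 = 90,320; volume = 4,720 m³; S = 19.136 PSU
After stage 2: salt = 90,320 + 29.6×34.2 = 91,332.32; volume = 4,749.6 m³; S = 19.229 PSU
After stage 3: salt = 91,332.32 + 4,570×36 = 255,852.32; volume = 9,319.6 m³
S = 255,852.32 / 9,319.6 = 27.4531 PSU

27.45 PSU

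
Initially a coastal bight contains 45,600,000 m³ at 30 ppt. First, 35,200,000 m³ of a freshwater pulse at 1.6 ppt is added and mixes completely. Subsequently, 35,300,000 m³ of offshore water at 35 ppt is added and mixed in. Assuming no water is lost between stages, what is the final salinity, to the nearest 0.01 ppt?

Salt balance:
Initial salt = 45,600,000×30 = 1,368,000,000
After stage 1: salt = 1,368,000,000 + 35,200,000×1.6 = 1,424,320,000; volume = 80,800,000 m³; S = 17.628 ppt
After stage 2: salt = 1,424,320,000 + 35,300,000×35 = 2,659,820,000; volume = 116,100,000 m³
S = 2,659,820,000 / 116,100,000 = 22.9097 ppt

22.91 ppt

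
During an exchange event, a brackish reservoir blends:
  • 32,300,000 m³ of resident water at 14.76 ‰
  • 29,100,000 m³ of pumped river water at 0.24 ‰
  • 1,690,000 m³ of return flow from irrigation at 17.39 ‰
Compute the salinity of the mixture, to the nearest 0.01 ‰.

Conserving salt mass:
salt = 32,300,000×14.76 + 29,100,000×0.24 + 1,690,000×17.39 = 476,748,000 + 6,984,000 + 29,389,100 = 513,121,100
volume = 32,300,000 + 29,100,000 + 1,690,000 = 63,090,000 m³
S = 513,121,100 / 63,090,000 = 8.1332 ‰

8.13 ‰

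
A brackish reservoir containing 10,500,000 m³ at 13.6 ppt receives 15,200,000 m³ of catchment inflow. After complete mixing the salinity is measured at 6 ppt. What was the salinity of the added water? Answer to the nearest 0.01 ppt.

Salt balance: 10,500,000×13.6 + 15,200,000×S = 25,700,000×6
142,800,000 + 15,200,000·S = 154,200,000
S = (154,200,000 − 142,800,000) / 15,200,000 = 0.75 ppt

0.75 ppt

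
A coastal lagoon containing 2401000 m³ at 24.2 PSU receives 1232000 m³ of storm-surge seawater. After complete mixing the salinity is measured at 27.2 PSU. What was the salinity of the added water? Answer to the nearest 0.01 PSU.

Salt balance: 2,401,000×24.2 + 1,232,000×S = 3,633,000×27.2
58,104,200 + 1,232,000·S = 98,817,600
S = (98,817,600 − 58,104,200) / 1,232,000 = 33.0466 PSU

33.05 PSU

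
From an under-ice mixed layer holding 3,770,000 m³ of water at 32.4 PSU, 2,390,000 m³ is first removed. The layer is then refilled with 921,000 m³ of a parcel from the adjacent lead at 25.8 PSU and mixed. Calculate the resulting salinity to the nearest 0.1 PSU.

Remaining after removal: 1,380,000 m³ at 32.4 PSU (salt = 44,712,000)
After addition: salt = 44,712,000 + 921,000×25.8 = 68,473,800; volume = 2,301,000 m³
S = 68,473,800 / 2,301,000 = 29.7583 PSU

29.8 PSU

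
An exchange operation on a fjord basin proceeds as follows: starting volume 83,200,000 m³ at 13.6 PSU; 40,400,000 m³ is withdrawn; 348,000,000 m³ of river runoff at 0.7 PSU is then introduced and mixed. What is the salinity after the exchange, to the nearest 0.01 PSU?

2.11 PSU

Remaining after removal: 42,800,000 m³ at 13.6 PSU (salt = 582,080,000)
After addition: salt = 582,080,000 + 348,000,000×0.7 = 825,680,000; volume = 390,800,000 m³
S = 825,680,000 / 390,800,000 = 2.1128 PSU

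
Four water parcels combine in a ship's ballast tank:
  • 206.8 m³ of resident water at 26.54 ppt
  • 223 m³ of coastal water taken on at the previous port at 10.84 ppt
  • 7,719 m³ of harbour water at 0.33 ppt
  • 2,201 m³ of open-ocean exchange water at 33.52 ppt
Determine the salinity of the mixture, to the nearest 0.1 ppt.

Mass of salt is conserved:
salt = 206.8×26.54 + 223×10.84 + 7,719×0.33 + 2,201×33.52 = 5,488.472 + 2,417.32 + 2,547.27 + 73,777.52 = 84,230.582
volume = 206.8 + 223 + 7,719 + 2,201 = 10,349.8 m³
S = 84,230.582 / 10,349.8 = 8.138 ppt

8.1 ppt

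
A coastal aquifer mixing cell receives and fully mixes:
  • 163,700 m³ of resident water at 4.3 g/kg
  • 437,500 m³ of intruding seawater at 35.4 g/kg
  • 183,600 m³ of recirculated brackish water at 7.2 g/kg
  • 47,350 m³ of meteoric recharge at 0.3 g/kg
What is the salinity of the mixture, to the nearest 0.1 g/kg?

21.1 g/kg

Conserving salt mass:
salt = 163,700×4.3 + 437,500×35.4 + 183,600×7.2 + 47,350×0.3 = 703,910 + 15,487,500 + 1,321,920 + 14,205 = 17,527,535
volume = 163,700 + 437,500 + 183,600 + 47,350 = 832,150 m³
S = 17,527,535 / 832,150 = 21.063 g/kg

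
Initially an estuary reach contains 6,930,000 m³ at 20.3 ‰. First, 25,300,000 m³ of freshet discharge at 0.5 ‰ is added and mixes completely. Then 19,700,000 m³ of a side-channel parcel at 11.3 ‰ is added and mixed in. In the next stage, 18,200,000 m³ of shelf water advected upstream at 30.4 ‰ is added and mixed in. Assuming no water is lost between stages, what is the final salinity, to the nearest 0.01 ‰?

13.25 ‰

Mass of salt is conserved:
Initial salt = 6,930,000×20.3 = 140,679,000
After stage 1: salt = 140,679,000 + 25,300,000×0.5 = 153,329,000; volume = 32,230,000 m³; S = 4.757 ‰
After stage 2: salt = 153,329,000 + 19,700,000×11.3 = 375,939,000; volume = 51,930,000 m³; S = 7.239 ‰
After stage 3: salt = 375,939,000 + 18,200,000×30.4 = 929,219,000; volume = 70,130,000 m³
S = 929,219,000 / 70,130,000 = 13.25 ‰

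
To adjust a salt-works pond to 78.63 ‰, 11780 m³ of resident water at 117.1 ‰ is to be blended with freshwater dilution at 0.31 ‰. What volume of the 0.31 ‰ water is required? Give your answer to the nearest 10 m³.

5790 m³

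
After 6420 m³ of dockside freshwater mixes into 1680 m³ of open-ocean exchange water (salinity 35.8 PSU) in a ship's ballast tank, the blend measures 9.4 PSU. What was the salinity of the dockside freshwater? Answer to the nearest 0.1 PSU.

2.5 PSU

Salt balance: 1,680×35.8 + 6,420×S = 8,100×9.4
60,144 + 6,420·S = 76,140
S = (76,140 − 60,144) / 6,420 = 2.4916 PSU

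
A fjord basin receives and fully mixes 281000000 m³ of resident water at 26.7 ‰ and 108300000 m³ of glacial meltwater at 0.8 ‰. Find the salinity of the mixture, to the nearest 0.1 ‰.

19.5 ‰

Weighted by volume,
salt = 281,000,000×26.7 + 108,300,000×0.8 = 7,502,700,000 + 86,640,000 = 7,589,340,000
volume = 281,000,000 + 108,300,000 = 389,300,000 m³
S = 7,589,340,000 / 389,300,000 = 19.495 ‰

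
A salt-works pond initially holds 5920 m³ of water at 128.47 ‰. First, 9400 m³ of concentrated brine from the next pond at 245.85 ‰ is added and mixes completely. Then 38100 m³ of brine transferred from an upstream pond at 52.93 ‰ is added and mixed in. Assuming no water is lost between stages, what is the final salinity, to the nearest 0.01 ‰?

95.25 ‰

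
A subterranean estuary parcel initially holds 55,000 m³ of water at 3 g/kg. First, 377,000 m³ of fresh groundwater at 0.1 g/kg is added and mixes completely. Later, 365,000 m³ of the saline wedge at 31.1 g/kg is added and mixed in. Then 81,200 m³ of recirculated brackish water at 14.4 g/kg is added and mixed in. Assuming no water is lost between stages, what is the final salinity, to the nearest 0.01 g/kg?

Conserving salt mass:
Initial salt = 55,000×3 = 165,000
After stage 1: salt = 165,000 + 377,000×0.1 = 202,700; volume = 432,000 m³; S = 0.469 g/kg
After stage 2: salt = 202,700 + 365,000×31.1 = 11,554,200; volume = 797,000 m³; S = 14.497 g/kg
After stage 3: salt = 11,554,200 + 81,200×14.4 = 12,723,480; volume = 878,200 m³
S = 12,723,480 / 878,200 = 14.4881 g/kg

14.49 g/kg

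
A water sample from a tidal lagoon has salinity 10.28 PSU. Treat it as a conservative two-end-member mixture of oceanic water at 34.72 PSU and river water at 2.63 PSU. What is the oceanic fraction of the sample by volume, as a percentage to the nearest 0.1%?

23.8%

Let g be the oceanic fraction. Salt balance per unit volume:
g×34.72 + (1−g)×2.63 = 10.28
g = (10.28 − 2.63) / (34.72 − 2.63) = 7.65/32.09 = 0.2384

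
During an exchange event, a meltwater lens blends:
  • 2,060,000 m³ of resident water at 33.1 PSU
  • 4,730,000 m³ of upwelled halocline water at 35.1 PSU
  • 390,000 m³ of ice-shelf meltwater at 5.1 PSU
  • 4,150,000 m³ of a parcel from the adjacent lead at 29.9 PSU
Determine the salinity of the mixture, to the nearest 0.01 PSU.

31.80 PSU

Conserving salt mass:
salt = 2,060,000×33.1 + 4,730,000×35.1 + 390,000×5.1 + 4,150,000×29.9 = 68,186,000 + 166,023,000 + 1,989,000 + 124,085,000 = 360,283,000
volume = 2,060,000 + 4,730,000 + 390,000 + 4,150,000 = 11,330,000 m³
S = 360,283,000 / 11,330,000 = 31.799 PSU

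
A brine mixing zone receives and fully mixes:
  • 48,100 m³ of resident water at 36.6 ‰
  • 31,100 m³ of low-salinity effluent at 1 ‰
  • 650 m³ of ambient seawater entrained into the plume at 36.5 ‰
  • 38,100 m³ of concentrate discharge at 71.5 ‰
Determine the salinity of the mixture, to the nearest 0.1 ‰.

38.5 ‰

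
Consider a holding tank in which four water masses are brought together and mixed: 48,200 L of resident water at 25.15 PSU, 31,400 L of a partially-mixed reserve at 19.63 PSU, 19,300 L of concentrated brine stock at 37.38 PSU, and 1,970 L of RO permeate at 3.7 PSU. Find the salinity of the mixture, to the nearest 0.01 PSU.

25.35 PSU

Conserving salt mass:
salt = 48,200×25.15 + 31,400×19.63 + 19,300×37.38 + 1,970×3.7 = 1,212,230 + 616,382 + 721,434 + 7,289 = 2,557,335
volume = 48,200 + 31,400 + 19,300 + 1,970 = 100,870 L
S = 2,557,335 / 100,870 = 25.3528 PSU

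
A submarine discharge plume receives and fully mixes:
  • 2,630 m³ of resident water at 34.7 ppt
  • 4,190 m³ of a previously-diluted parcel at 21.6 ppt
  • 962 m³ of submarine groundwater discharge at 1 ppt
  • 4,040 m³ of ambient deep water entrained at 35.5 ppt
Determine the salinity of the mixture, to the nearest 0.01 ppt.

Conserving salt mass:
salt = 2,630×34.7 + 4,190×21.6 + 962×1 + 4,040×35.5 = 91,261 + 90,504 + 962 + 143,420 = 326,147
volume = 2,630 + 4,190 + 962 + 4,040 = 11,822 m³
S = 326,147 / 11,822 = 27.5881 ppt

27.59 ppt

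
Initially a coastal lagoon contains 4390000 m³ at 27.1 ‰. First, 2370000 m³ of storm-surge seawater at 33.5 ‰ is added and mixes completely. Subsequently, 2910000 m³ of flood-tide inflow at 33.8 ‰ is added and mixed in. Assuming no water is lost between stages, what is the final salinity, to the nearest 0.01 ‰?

Conserving salt mass:
Initial salt = 4,390,000×27.1 = 118,969,000
After stage 1: salt = 118,969,000 + 2,370,000×33.5 = 198,364,000; volume = 6,760,000 m³; S = 29.344 ‰
After stage 2: salt = 198,364,000 + 2,910,000×33.8 = 296,722,000; volume = 9,670,000 m³
S = 296,722,000 / 9,670,000 = 30.6848 ‰

30.68 ‰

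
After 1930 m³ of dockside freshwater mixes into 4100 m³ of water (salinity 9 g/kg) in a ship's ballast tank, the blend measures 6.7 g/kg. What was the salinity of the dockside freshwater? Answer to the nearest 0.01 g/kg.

1.81 g/kg

Salt balance: 4,100×9 + 1,930×S = 6,030×6.7
36,900 + 1,930·S = 40,401
S = (40,401 − 36,900) / 1,930 = 1.814 g/kg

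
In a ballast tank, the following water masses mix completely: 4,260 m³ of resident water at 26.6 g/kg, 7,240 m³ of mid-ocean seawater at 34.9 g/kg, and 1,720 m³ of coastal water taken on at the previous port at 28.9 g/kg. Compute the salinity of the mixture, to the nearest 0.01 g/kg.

Salt balance:
salt = 4,260×26.6 + 7,240×34.9 + 1,720×28.9 = 113,316 + 252,676 + 49,708 = 415,700
volume = 4,260 + 7,240 + 1,720 = 13,220 m³
S = 415,700 / 13,220 = 31.4448 g/kg

31.44 g/kg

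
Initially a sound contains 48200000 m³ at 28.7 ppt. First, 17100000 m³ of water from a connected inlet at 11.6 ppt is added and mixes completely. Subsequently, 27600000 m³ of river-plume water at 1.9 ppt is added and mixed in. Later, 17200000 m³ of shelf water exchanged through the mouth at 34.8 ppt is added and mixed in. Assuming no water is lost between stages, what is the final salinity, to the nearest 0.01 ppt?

20.28 ppt

Conserving salt mass:
Initial salt = 48,200,000×28.7 = 1,383,340,000
After stage 1: salt = 1,383,340,000 + 17,100,000×11.6 = 1,581,700,000; volume = 65,300,000 m³; S = 24.222 ppt
After stage 2: salt = 1,581,700,000 + 27,600,000×1.9 = 1,634,140,000; volume = 92,900,000 m³; S = 17.59 ppt
After stage 3: salt = 1,634,140,000 + 17,200,000×34.8 = 2,232,700,000; volume = 110,100,000 m³
S = 2,232,700,000 / 110,100,000 = 20.2788 ppt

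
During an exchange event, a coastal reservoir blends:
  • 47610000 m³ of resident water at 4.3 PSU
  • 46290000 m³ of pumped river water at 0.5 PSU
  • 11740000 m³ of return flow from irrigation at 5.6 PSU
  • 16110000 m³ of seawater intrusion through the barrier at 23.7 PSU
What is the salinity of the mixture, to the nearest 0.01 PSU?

Mass of salt is conserved:
salt = 47,610,000×4.3 + 46,290,000×0.5 + 11,740,000×5.6 + 16,110,000×23.7 = 204,723,000 + 23,145,000 + 65,744,000 + 381,807,000 = 675,419,000
volume = 47,610,000 + 46,290,000 + 11,740,000 + 16,110,000 = 121,750,000 m³
S = 675,419,000 / 121,750,000 = 5.5476 PSU

5.55 PSU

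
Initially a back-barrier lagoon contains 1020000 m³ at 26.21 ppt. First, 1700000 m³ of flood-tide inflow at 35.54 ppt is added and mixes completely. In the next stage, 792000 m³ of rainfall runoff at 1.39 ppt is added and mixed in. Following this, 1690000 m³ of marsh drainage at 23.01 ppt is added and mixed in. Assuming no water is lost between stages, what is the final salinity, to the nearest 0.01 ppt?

24.44 ppt

By conservation of dissolved salt,
Initial salt = 1,020,000×26.21 = 26,734,200
After stage 1: salt = 26,734,200 + 1,700,000×35.54 = 87,152,200; volume = 2,720,000 m³; S = 32.041 ppt
After stage 2: salt = 87,152,200 + 792,000×1.39 = 88,253,080; volume = 3,512,000 m³; S = 25.129 ppt
After stage 3: salt = 88,253,080 + 1,690,000×23.01 = 127,139,980; volume = 5,202,000 m³
S = 127,139,980 / 5,202,000 = 24.4406 ppt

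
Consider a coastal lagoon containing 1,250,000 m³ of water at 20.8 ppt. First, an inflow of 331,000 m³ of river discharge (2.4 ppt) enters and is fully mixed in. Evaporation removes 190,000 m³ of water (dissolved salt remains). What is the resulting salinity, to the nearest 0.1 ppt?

After mixing: salt = 1,250,000×20.8 + 331,000×2.4 = 26,794,400; volume = 1,581,000 m³
After evaporation: salt unchanged = 26,794,400; volume = 1,581,000 − 190,000 = 1,391,000 m³
S = 26,794,400 / 1,391,000 = 19.2627 ppt

19.3 ppt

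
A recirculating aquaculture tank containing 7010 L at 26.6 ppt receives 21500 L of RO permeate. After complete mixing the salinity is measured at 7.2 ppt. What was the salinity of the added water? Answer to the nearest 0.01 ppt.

0.87 ppt

Salt balance: 7,010×26.6 + 21,500×S = 28,510×7.2
186,466 + 21,500·S = 205,272
S = (205,272 − 186,466) / 21,500 = 0.8747 ppt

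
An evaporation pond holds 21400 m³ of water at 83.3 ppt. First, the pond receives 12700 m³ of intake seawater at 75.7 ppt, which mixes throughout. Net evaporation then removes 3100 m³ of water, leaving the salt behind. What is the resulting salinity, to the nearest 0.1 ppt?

88.5 ppt

After mixing: salt = 21,400×83.3 + 12,700×75.7 = 2,744,010; volume = 34,100 m³
After evaporation: salt unchanged = 2,744,010; volume = 34,100 − 3,100 = 31,000 m³
S = 2,744,010 / 31,000 = 88.5165 ppt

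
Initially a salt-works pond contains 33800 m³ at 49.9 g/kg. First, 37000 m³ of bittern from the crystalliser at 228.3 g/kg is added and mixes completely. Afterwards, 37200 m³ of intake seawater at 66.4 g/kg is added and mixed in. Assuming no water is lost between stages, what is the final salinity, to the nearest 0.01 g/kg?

116.70 g/kg

Mass of salt is conserved:
Initial salt = 33,800×49.9 = 1,686,620
After stage 1: salt = 1,686,620 + 37,000×228.3 = 10,133,720; volume = 70,800 m³; S = 143.132 g/kg
After stage 2: salt = 10,133,720 + 37,200×66.4 = 12,603,800; volume = 108,000 m³
S = 12,603,800 / 108,000 = 116.7019 g/kg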